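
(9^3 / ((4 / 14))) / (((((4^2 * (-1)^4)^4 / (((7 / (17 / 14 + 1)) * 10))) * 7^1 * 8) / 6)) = 535815 / 4063232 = 0.13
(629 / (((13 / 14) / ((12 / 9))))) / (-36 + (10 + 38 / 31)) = -36.46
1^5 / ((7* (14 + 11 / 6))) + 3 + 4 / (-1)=-659 / 665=-0.99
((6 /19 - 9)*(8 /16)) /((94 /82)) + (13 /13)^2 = -4979 /1786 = -2.79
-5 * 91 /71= -455 /71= -6.41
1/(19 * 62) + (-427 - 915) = -1580875/1178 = -1342.00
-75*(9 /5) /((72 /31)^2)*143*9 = -2061345 /64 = -32208.52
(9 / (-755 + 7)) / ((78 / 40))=-15 / 2431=-0.01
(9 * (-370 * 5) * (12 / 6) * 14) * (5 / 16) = -291375 / 2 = -145687.50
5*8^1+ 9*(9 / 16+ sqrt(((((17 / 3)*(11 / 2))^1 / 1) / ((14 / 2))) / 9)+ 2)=sqrt(7854) / 14+ 1009 / 16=69.39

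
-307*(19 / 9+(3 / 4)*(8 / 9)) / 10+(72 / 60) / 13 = -99667 / 1170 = -85.19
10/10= 1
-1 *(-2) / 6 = 1 / 3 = 0.33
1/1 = 1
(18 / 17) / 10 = 9 / 85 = 0.11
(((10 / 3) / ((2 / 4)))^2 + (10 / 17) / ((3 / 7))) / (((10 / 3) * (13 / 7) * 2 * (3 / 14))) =34349 / 1989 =17.27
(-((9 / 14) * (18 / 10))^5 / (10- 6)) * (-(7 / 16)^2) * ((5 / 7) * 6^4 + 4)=5672998220427 / 61465600000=92.30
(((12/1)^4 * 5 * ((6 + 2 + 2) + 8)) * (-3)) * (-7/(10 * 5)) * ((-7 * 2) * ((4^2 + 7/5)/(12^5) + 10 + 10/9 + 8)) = -10485818847/50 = -209716376.94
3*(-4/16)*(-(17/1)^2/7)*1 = 867/28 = 30.96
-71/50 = -1.42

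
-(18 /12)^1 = -3 /2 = -1.50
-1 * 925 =-925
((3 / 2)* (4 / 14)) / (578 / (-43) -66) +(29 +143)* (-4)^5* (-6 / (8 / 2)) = 6317358975 / 23912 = 264191.99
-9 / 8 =-1.12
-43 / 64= -0.67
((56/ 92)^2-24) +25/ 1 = 725/ 529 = 1.37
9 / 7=1.29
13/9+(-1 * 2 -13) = -122/9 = -13.56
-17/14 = -1.21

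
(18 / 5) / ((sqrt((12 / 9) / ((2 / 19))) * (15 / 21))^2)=1323 / 2375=0.56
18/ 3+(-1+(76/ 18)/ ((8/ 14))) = 223/ 18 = 12.39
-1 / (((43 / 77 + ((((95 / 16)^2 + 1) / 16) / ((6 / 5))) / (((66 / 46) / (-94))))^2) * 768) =-10491199488 / 122193230397159289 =-0.00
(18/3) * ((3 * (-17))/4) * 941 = -143973/2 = -71986.50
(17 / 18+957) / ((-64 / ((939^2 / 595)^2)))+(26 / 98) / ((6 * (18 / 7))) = -40215775863873889 / 1223510400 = -32869173.70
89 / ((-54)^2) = 89 / 2916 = 0.03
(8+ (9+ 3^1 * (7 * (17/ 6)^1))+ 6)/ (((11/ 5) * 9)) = 25/ 6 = 4.17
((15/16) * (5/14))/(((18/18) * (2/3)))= 225/448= 0.50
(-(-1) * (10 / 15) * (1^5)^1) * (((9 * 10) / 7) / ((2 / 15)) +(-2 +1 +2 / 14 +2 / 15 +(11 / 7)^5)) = 53086828 / 756315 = 70.19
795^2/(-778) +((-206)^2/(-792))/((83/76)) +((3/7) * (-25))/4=-77337645589/89499564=-864.11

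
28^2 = 784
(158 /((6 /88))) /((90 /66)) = 76472 /45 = 1699.38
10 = 10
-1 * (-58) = 58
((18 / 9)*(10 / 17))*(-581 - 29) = -12200 / 17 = -717.65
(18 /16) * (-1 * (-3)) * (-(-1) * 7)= 189 /8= 23.62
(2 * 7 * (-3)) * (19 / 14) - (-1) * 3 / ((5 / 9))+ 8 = -218 / 5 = -43.60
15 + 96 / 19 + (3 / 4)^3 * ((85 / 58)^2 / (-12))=326875629 / 16362496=19.98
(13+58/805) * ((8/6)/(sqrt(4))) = 21046/2415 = 8.71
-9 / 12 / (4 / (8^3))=-96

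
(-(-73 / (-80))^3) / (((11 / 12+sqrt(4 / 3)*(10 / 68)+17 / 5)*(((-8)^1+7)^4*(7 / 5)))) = -12479276343 / 99104814080+99199335*sqrt(3) / 34686684928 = -0.12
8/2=4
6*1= 6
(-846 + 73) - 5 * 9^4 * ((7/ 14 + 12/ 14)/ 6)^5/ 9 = -13340755949/ 17210368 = -775.16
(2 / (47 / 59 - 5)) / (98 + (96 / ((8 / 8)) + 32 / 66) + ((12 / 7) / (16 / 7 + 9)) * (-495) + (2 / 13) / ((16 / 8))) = -1999569 / 501658492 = -0.00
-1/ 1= -1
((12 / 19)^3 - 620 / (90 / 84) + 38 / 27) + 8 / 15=-576.47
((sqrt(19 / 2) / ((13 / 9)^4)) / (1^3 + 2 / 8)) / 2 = 6561 *sqrt(38) / 142805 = 0.28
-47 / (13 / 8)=-28.92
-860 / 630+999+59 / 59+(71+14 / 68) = 2291599 / 2142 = 1069.84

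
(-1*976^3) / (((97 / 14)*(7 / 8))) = -14875426816 / 97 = -153354915.63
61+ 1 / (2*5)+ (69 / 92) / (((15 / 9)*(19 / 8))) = 2329 / 38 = 61.29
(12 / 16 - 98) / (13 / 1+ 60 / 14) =-2723 / 484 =-5.63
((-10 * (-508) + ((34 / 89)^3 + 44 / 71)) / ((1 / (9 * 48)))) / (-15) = -7323898410432 / 50052799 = -146323.45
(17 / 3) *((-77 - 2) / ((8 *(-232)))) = 1343 / 5568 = 0.24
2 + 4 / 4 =3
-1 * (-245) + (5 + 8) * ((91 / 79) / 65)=96866 / 395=245.23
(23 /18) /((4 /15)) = 4.79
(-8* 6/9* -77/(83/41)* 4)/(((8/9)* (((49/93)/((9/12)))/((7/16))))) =377487/664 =568.50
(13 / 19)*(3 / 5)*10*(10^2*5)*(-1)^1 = -39000 / 19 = -2052.63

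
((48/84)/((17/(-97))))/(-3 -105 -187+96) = 388/23681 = 0.02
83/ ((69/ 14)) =1162/ 69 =16.84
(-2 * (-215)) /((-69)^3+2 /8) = -0.00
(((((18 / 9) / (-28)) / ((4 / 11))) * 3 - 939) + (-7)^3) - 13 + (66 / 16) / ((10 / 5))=-144875 / 112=-1293.53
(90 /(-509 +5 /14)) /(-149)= 1260 /1061029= 0.00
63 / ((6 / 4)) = 42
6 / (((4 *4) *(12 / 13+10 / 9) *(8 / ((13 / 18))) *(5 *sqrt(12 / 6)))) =507 *sqrt(2) / 304640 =0.00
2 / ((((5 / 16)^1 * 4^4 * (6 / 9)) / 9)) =27 / 80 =0.34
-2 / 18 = -1 / 9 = -0.11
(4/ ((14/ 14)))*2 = 8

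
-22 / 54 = -0.41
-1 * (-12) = 12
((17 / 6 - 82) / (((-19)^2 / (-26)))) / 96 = 325 / 5472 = 0.06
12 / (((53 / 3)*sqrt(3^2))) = 12 / 53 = 0.23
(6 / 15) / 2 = 1 / 5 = 0.20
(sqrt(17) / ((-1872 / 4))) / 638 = -sqrt(17) / 298584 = -0.00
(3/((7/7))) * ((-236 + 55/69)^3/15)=-4274401176989/1642545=-2602303.85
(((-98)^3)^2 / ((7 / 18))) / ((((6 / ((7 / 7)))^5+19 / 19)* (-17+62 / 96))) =-15619751368704 / 872135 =-17909786.18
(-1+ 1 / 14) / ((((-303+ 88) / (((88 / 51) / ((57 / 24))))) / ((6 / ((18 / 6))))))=9152 / 1458345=0.01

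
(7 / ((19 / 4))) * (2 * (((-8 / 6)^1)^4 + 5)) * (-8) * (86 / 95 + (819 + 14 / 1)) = -7819852096 / 48735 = -160456.59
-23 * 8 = -184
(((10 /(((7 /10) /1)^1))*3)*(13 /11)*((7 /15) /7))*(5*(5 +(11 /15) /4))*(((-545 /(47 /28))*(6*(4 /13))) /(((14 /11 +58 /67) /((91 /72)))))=-5167055075 /166662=-31003.20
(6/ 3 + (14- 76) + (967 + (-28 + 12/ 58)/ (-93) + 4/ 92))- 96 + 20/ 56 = 22738949/ 28014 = 811.70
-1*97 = -97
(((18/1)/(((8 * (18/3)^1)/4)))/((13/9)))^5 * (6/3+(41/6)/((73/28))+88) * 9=218289922191/216835112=1006.71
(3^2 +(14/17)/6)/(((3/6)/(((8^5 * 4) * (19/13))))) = 2321022976/663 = 3500788.80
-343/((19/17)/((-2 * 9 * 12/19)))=1259496/361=3488.91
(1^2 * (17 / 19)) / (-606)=-17 / 11514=-0.00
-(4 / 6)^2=-4 / 9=-0.44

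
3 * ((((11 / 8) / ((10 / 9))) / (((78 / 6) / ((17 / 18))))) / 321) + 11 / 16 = 153197 / 222560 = 0.69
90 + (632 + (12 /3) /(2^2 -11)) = 5050 /7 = 721.43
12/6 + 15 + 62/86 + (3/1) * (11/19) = 15897/817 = 19.46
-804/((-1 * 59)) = 804/59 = 13.63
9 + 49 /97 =922 /97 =9.51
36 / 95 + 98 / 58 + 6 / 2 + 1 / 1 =16719 / 2755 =6.07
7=7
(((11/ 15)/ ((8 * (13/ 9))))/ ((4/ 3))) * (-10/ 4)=-0.12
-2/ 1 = -2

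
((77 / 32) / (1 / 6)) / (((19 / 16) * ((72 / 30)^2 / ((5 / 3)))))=3.52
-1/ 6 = -0.17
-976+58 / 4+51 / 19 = -36435 / 38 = -958.82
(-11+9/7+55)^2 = 100489/49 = 2050.80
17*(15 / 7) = 255 / 7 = 36.43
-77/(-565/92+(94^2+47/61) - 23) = -432124/49428415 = -0.01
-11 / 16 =-0.69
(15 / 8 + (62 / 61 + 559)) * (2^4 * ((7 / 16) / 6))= 639807 / 976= 655.54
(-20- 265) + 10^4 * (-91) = -910285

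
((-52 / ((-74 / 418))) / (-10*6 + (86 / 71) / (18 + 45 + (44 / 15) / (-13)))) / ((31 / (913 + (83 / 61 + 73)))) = -284446460000846 / 1823686006815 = -155.97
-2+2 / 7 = -12 / 7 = -1.71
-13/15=-0.87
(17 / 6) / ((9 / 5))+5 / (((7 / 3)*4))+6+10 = 13691 / 756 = 18.11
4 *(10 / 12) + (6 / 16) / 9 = 27 / 8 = 3.38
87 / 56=1.55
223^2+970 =50699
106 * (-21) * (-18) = 40068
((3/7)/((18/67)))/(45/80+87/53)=28408/39249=0.72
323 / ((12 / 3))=323 / 4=80.75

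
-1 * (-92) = 92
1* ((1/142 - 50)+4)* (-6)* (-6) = -117558/71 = -1655.75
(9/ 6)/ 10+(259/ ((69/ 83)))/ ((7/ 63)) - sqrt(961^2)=847829/ 460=1843.11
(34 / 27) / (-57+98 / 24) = -0.02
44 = 44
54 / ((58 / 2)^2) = 54 / 841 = 0.06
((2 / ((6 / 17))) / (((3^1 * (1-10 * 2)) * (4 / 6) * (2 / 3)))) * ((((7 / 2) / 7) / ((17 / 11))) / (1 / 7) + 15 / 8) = -563 / 608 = -0.93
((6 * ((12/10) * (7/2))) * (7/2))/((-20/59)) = -26019/100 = -260.19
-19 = -19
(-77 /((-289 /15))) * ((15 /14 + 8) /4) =20955 /2312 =9.06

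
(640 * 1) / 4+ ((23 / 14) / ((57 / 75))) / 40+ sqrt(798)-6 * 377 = -4472941 / 2128+ sqrt(798) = -2073.70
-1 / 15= -0.07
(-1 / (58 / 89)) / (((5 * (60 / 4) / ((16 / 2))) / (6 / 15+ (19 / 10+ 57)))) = -9.71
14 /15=0.93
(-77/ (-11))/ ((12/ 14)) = 49/ 6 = 8.17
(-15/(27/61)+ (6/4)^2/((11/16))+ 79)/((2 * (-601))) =-2395/59499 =-0.04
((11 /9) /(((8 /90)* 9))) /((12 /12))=55 /36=1.53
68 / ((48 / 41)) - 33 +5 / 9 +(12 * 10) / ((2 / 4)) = 9563 / 36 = 265.64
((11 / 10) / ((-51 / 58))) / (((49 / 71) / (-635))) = 2876423 / 2499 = 1151.03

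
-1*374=-374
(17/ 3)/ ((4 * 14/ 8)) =17/ 21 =0.81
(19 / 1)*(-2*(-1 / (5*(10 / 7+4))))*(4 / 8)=7 / 10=0.70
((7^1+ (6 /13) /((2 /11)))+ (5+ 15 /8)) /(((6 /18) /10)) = 492.40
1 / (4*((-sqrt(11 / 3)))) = -sqrt(33) / 44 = -0.13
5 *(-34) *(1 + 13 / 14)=-2295 / 7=-327.86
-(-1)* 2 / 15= 2 / 15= 0.13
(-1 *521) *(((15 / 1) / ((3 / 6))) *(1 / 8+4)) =-64473.75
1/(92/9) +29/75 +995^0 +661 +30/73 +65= 366640939/503700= 727.90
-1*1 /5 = -1 /5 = -0.20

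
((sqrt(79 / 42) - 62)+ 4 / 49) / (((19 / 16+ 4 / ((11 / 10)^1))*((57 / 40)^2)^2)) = -1366999040000 / 439140197601+ 225280000*sqrt(3318) / 188202941829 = -3.04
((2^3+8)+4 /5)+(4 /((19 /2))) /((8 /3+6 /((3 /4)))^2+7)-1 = 1631947 /103265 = 15.80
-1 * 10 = -10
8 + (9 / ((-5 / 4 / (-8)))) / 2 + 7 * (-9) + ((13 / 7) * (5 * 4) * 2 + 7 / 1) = 1928 / 35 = 55.09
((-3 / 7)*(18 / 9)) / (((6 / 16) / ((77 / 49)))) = -176 / 49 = -3.59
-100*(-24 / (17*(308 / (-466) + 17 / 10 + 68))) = 5592000 / 2734637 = 2.04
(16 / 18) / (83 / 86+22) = 688 / 17775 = 0.04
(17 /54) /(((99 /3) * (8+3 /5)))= 85 /76626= 0.00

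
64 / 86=32 / 43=0.74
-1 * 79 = -79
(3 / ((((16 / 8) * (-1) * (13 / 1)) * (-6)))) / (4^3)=1 / 3328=0.00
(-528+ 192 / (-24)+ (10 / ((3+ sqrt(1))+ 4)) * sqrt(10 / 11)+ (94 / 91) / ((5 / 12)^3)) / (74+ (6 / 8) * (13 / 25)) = -23738272 / 3384745+ 125 * sqrt(110) / 81829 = -7.00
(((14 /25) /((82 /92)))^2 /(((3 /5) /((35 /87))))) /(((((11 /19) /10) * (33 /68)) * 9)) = 7501744768 /7166834235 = 1.05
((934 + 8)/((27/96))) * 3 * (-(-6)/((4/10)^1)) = 150720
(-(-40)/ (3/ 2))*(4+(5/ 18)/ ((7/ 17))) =23560/ 189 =124.66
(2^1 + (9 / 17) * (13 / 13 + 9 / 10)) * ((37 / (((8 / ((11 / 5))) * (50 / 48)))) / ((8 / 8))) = 623931 / 21250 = 29.36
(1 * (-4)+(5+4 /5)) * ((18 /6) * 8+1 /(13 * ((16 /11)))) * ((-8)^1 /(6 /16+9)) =-60036 /1625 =-36.95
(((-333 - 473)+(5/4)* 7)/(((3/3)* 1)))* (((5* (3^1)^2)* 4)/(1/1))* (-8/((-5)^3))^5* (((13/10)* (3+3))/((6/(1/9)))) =-679231488/30517578125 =-0.02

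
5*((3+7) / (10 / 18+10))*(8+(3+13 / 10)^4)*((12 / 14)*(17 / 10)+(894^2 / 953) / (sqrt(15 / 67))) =1605949659 / 665000+2097275787027*sqrt(1005) / 22633750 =2939943.26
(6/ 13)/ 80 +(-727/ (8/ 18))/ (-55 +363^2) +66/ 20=14097861/ 4280705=3.29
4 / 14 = 2 / 7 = 0.29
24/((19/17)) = 408/19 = 21.47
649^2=421201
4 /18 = 2 /9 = 0.22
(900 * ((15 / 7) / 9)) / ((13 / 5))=7500 / 91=82.42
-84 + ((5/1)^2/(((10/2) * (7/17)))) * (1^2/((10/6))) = -537/7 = -76.71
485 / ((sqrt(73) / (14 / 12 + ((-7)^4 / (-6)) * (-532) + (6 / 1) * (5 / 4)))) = 309765620 * sqrt(73) / 219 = 12085107.84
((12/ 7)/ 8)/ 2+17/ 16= 1.17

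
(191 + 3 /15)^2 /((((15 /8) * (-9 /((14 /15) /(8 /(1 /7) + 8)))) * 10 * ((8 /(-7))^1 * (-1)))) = -2798929 /1012500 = -2.76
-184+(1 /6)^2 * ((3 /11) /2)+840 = 173185 /264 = 656.00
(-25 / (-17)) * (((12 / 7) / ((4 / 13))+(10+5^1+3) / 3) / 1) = 2025 / 119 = 17.02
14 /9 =1.56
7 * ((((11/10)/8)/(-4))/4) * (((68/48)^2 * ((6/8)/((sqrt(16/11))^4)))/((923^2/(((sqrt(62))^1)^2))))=-83471003/26799369093120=-0.00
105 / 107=0.98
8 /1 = 8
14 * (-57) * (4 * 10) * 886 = -28281120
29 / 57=0.51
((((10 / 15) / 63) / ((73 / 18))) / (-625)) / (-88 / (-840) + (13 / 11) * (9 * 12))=-44 / 1346311625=-0.00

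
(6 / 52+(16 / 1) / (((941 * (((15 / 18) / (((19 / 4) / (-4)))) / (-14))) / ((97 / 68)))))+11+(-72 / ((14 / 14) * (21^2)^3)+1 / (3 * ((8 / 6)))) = 469652300685419 / 39635573976180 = 11.85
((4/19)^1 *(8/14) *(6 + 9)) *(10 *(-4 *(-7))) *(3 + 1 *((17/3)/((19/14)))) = 3625.48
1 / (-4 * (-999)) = 1 / 3996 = 0.00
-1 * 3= -3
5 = 5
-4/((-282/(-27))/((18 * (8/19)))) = -2592/893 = -2.90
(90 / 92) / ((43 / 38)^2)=32490 / 42527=0.76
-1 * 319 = -319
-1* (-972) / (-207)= -108 / 23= -4.70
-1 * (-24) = 24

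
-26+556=530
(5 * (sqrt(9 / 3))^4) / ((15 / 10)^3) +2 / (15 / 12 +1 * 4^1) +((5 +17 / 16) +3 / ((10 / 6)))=12083 / 560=21.58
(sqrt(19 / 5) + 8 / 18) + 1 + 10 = sqrt(95) / 5 + 103 / 9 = 13.39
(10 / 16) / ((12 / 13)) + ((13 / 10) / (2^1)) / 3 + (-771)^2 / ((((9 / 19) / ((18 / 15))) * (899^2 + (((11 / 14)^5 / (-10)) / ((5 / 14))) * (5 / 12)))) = 1643526327360107 / 596118686859040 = 2.76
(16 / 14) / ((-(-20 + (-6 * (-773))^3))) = -2 / 174594388591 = -0.00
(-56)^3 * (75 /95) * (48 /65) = -102383.42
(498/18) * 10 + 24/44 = 9148/33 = 277.21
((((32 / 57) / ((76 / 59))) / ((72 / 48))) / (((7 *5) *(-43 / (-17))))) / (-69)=-16048 / 337392405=-0.00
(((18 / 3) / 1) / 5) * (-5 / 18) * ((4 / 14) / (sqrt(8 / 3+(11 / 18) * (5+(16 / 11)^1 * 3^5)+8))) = -2 * sqrt(8270) / 28945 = -0.01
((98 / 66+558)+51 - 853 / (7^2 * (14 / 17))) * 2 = 13341623 / 11319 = 1178.69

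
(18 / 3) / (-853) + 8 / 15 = 0.53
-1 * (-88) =88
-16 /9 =-1.78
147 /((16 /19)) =2793 /16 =174.56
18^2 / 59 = 324 / 59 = 5.49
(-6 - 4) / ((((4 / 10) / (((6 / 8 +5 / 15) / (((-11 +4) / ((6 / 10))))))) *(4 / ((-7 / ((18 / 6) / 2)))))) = -65 / 24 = -2.71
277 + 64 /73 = 20285 /73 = 277.88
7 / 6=1.17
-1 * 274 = -274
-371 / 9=-41.22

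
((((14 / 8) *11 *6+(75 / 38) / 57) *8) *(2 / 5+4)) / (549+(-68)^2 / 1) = 7340608 / 9337265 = 0.79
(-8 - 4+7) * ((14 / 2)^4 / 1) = -12005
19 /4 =4.75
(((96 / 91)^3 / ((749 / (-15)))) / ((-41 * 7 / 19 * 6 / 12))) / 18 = 28016640 / 161989882873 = 0.00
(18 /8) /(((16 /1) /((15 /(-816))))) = -45 /17408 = -0.00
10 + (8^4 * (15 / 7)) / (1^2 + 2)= 20550 / 7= 2935.71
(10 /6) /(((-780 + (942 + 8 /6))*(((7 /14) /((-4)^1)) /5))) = -20 /49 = -0.41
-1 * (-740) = 740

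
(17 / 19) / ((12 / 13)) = 221 / 228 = 0.97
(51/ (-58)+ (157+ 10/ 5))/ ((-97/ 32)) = -146736/ 2813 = -52.16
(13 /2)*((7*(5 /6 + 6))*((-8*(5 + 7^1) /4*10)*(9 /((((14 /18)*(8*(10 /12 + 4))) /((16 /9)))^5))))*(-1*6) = 143237652480 /49247268749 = 2.91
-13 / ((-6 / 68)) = 442 / 3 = 147.33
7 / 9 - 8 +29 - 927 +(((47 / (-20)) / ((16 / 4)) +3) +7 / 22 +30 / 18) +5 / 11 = -7130933 / 7920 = -900.37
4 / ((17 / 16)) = 64 / 17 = 3.76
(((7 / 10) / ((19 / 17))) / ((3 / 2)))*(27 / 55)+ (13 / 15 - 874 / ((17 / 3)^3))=-3.73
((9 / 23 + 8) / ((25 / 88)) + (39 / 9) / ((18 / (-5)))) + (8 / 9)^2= 2712883 / 93150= 29.12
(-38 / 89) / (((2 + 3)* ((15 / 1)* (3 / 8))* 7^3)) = -0.00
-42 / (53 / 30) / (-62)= 630 / 1643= 0.38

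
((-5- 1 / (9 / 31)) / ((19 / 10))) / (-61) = 40 / 549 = 0.07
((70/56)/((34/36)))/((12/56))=105/17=6.18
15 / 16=0.94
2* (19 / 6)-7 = -2 / 3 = -0.67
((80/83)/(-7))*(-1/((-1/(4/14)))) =-160/4067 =-0.04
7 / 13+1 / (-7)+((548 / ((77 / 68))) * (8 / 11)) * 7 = 27132548 / 11011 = 2464.13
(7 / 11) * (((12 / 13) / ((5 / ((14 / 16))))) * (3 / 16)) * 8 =0.15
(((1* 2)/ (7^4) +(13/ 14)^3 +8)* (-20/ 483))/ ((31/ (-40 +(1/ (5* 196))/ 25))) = 55225883647/ 117437231800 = 0.47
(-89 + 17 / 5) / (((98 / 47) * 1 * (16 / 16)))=-10058 / 245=-41.05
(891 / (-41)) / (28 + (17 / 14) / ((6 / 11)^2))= -449064 / 662929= -0.68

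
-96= -96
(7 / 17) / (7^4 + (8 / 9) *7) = 0.00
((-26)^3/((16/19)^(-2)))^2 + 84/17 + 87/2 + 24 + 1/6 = 1032500801671399/6646371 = 155348054.10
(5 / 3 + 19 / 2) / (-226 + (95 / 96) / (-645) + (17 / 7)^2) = -6776112 / 133562371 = -0.05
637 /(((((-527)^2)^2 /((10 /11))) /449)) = 2860130 /848467371851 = 0.00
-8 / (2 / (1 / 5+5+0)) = -104 / 5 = -20.80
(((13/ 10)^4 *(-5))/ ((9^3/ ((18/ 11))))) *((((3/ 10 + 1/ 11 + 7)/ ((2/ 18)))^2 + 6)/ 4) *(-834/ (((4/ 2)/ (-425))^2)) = 20503095125556953/ 15333120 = 1337176981.96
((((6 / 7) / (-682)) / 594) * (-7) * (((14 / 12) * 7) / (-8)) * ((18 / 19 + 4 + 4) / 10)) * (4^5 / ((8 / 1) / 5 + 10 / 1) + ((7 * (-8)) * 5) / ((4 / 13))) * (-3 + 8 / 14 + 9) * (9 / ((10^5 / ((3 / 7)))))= 0.00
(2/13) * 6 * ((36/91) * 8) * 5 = 17280/1183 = 14.61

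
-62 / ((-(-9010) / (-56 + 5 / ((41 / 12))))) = 0.38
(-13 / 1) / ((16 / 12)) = -39 / 4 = -9.75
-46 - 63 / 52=-2455 / 52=-47.21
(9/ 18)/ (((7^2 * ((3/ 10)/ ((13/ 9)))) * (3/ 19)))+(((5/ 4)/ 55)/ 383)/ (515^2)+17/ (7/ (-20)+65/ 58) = 59127047757692881/ 2643219781517700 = 22.37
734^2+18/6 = 538759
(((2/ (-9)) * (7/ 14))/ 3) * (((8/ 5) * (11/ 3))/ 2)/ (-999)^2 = -0.00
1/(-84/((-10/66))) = 0.00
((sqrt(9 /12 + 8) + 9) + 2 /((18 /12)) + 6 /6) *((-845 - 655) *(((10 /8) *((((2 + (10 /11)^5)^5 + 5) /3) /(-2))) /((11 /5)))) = 43566211494020933091111622771875 *sqrt(35) /4767270615090883769840531044 + 246875198466118620849632529040625 /1191817653772720942460132761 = 261206.48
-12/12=-1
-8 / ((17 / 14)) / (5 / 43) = -4816 / 85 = -56.66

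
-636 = -636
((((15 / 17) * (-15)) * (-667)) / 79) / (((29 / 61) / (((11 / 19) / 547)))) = 3472425 / 13957799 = 0.25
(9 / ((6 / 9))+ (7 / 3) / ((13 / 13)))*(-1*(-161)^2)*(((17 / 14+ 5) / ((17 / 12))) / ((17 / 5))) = -153026475 / 289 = -529503.37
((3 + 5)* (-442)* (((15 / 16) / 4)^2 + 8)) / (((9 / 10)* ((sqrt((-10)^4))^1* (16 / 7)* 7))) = -7291453 / 368640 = -19.78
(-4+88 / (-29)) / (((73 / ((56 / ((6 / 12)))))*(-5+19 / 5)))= 19040 / 2117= 8.99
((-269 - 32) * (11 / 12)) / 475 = -3311 / 5700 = -0.58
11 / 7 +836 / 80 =1683 / 140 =12.02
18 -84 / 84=17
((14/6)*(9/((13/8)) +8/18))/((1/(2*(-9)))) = -9800/39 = -251.28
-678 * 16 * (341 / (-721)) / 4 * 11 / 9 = 3390904 / 2163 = 1567.69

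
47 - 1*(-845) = 892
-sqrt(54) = -3* sqrt(6) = -7.35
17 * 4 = 68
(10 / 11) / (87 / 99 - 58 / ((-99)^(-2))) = -6 / 3751817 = -0.00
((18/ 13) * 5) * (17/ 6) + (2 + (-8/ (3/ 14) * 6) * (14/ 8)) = -4815/ 13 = -370.38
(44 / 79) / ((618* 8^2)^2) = 11 / 30896123904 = 0.00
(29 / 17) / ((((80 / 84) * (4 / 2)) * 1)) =609 / 680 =0.90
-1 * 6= -6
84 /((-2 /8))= -336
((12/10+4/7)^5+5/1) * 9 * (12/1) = 127304158356/52521875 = 2423.83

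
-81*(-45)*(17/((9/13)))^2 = 2197845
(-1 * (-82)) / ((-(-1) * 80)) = 41 / 40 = 1.02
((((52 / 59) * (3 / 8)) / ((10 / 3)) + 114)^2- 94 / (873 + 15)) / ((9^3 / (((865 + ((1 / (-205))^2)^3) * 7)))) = 452121976769824791820876771369 / 4181264992983451246875000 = 108130.43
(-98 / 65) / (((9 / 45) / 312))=-2352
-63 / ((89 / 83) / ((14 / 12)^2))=-28469 / 356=-79.97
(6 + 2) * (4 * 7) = 224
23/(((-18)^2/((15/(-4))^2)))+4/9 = 277/192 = 1.44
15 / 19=0.79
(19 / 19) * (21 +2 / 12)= 127 / 6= 21.17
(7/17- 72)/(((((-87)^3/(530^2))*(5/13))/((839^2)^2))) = 440416426448932250980/11194551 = 39342035821618.24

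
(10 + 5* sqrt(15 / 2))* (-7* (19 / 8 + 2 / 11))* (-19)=149625 / 44 + 149625* sqrt(30) / 176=8056.99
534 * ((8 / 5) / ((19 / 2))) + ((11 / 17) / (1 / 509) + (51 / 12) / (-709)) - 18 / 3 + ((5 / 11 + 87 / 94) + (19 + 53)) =486.66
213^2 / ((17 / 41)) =1860129 / 17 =109419.35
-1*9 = -9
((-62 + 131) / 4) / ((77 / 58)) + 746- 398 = 55593 / 154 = 360.99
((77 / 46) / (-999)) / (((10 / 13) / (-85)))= 17017 / 91908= 0.19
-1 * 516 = -516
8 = 8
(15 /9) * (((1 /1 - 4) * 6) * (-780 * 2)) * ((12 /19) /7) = 561600 /133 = 4222.56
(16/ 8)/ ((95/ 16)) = 32/ 95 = 0.34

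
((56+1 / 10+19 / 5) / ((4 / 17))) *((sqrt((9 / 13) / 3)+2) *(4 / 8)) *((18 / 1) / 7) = 811.86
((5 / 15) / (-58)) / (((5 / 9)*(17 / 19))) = -57 / 4930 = -0.01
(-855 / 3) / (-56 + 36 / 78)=195 / 38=5.13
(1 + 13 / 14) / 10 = 27 / 140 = 0.19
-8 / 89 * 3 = -24 / 89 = -0.27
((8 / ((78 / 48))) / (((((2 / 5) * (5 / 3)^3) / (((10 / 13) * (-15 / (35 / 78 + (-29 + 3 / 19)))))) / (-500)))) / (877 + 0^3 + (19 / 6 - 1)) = -70917120 / 115422697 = -0.61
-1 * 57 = -57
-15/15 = -1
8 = 8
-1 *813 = -813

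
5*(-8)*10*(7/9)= -2800/9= -311.11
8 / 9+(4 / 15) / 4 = 0.96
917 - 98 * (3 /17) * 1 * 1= 15295 /17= 899.71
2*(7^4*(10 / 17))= 48020 / 17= 2824.71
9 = 9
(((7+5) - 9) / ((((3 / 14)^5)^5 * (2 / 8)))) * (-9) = -179995183223393492458060906496 / 31381059609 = -5735790488469400761.15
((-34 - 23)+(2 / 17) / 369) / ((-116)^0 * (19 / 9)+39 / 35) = -12514565 / 708152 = -17.67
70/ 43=1.63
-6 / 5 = -1.20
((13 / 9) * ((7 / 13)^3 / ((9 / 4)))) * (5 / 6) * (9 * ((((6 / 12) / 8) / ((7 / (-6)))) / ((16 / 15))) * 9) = -3675 / 10816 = -0.34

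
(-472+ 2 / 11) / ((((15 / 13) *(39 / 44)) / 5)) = -6920 / 3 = -2306.67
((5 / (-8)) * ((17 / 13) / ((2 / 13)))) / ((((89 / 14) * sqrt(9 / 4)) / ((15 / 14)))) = -425 / 712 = -0.60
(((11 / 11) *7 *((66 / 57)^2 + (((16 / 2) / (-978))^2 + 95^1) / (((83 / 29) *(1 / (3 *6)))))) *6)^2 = 400865938621941709221523344 / 633754427183780809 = 632525662.03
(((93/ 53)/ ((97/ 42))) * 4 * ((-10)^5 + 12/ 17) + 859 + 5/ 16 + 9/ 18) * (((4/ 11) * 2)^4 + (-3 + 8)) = -2977968176857233/ 1861206512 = -1600020.29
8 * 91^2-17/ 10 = 662463/ 10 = 66246.30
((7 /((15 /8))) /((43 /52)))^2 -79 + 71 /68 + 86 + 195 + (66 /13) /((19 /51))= 1656431032649 /6987555900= 237.05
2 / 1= 2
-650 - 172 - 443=-1265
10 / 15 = 2 / 3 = 0.67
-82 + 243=161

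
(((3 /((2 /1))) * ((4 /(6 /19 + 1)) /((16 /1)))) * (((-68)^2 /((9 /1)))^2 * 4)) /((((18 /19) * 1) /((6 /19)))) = 203123072 /2025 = 100307.69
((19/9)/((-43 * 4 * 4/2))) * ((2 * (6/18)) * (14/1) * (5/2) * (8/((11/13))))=-17290/12771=-1.35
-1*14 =-14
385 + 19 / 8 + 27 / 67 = 207849 / 536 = 387.78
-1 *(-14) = 14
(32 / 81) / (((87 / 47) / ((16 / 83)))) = 24064 / 584901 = 0.04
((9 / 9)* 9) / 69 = 3 / 23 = 0.13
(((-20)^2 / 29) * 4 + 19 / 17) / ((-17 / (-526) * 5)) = 14597026 / 41905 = 348.34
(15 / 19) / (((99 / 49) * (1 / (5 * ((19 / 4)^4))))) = 8402275 / 8448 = 994.59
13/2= 6.50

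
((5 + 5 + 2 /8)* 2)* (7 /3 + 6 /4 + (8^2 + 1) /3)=2091 /4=522.75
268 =268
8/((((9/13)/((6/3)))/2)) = 46.22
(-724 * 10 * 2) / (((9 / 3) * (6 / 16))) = -115840 / 9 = -12871.11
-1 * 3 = -3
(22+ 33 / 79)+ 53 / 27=52004 / 2133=24.38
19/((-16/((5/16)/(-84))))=95/21504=0.00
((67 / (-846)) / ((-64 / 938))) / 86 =31423 / 2328192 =0.01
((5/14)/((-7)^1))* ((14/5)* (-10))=10/7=1.43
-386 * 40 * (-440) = 6793600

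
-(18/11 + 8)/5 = -106/55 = -1.93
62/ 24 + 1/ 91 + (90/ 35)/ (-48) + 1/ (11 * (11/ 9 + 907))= 249476221/ 98186088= 2.54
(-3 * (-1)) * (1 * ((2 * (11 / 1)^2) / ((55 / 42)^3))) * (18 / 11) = 529.03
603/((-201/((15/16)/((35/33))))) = -297/112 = -2.65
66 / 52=33 / 26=1.27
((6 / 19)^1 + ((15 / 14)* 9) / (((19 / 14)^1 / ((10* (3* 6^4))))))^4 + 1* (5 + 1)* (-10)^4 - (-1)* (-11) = 759000539853809143191830965 / 130321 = 5824084682083540973379.82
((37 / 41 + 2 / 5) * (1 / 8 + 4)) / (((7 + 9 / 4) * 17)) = 8811 / 257890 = 0.03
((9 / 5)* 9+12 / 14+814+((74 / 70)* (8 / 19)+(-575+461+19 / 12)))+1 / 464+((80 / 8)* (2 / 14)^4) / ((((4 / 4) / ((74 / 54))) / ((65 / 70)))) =14384031907487 / 20003019120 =719.09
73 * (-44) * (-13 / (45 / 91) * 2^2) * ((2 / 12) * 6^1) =15199184 / 45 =337759.64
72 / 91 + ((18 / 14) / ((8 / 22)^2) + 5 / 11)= 25097 / 2288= 10.97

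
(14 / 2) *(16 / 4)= 28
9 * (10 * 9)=810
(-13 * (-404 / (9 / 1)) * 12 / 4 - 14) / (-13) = -5210 / 39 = -133.59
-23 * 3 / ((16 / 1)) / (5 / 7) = -483 / 80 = -6.04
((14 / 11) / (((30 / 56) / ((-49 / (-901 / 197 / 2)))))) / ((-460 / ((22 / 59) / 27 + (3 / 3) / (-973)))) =-5355136892 / 3785621169825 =-0.00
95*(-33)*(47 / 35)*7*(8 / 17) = -235752 / 17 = -13867.76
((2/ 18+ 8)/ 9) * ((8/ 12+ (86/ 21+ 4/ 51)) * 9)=4672/ 119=39.26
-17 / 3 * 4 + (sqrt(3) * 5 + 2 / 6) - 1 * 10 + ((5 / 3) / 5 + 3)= -29 + 5 * sqrt(3)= -20.34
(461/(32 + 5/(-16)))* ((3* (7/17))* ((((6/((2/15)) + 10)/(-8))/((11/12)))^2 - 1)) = 12908/13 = 992.92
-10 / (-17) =10 / 17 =0.59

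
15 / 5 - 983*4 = -3929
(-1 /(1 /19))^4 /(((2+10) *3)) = 130321 /36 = 3620.03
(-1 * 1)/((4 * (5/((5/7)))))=-0.04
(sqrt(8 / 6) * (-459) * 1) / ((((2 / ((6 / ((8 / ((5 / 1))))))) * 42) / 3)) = -70.98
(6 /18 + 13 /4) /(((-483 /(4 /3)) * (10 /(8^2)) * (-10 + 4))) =688 /65205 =0.01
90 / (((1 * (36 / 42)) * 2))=105 / 2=52.50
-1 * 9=-9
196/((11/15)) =2940/11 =267.27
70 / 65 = 1.08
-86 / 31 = -2.77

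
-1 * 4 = -4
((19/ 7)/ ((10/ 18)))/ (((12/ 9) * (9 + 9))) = 57/ 280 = 0.20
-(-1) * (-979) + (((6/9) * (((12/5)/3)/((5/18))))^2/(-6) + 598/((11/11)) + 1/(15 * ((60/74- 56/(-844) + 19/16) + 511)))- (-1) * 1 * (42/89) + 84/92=-93527855873148352/245977497845625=-380.23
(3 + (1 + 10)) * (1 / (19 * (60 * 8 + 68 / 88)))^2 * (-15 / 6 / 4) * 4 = -2420 / 5769446767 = -0.00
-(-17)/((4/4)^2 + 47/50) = 850/97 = 8.76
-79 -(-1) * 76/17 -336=-6979/17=-410.53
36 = 36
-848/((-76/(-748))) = -158576/19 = -8346.11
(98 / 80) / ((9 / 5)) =49 / 72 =0.68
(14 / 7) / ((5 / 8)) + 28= 156 / 5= 31.20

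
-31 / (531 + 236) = -0.04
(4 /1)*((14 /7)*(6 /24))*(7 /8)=7 /4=1.75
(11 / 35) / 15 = 11 / 525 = 0.02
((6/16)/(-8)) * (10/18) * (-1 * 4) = 5/48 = 0.10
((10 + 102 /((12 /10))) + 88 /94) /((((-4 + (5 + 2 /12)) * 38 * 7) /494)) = 351702 /2303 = 152.71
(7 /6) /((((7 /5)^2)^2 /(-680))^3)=-38382812500000000 /5931980229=-6470488.95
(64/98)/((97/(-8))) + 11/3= 51515/14259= 3.61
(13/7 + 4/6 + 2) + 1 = 116/21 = 5.52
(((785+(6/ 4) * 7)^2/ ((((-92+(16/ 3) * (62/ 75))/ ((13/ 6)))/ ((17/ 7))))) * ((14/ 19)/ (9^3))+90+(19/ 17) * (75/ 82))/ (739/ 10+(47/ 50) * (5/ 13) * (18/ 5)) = 0.70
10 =10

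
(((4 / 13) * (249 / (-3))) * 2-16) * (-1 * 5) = 4360 / 13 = 335.38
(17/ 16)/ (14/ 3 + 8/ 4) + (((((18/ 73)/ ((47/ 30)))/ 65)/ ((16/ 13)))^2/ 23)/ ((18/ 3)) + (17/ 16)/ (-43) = 501700786549/ 3725526921280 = 0.13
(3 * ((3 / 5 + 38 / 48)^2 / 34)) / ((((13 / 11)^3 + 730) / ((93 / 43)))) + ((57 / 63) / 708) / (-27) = 11629503077779 / 25401711696278400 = 0.00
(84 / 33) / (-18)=-14 / 99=-0.14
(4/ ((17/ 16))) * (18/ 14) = 576/ 119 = 4.84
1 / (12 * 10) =1 / 120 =0.01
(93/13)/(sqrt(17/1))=93* sqrt(17)/221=1.74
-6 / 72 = -1 / 12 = -0.08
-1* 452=-452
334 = 334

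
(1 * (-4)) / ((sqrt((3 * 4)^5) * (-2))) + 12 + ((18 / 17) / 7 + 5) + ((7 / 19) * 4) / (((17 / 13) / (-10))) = sqrt(3) / 432 + 13299 / 2261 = 5.89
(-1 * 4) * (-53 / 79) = 212 / 79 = 2.68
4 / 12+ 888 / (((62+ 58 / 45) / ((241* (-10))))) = -18056747 / 534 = -33814.13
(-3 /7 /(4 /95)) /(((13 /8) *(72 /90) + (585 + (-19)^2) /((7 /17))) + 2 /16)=-2850 /643679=-0.00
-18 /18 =-1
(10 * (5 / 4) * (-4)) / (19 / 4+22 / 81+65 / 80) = -64800 / 7561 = -8.57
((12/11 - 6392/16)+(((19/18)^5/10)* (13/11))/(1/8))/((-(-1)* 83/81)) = -124326511/320760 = -387.60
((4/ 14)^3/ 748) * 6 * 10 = 120/ 64141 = 0.00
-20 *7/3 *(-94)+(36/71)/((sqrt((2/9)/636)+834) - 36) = 1702902224453528/388199539011 - 108 *sqrt(318)/129399846337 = 4386.67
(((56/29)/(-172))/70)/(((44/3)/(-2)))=0.00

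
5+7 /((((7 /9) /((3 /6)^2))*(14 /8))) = 44 /7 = 6.29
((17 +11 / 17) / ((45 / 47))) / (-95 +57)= -470 / 969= -0.49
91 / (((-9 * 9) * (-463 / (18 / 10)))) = 91 / 20835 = 0.00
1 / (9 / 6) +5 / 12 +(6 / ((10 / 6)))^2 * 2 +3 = 9001 / 300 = 30.00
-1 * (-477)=477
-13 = -13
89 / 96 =0.93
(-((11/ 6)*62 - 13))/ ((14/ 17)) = -2567/ 21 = -122.24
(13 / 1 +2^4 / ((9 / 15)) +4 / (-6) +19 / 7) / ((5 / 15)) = 876 / 7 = 125.14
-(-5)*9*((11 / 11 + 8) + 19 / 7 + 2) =4320 / 7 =617.14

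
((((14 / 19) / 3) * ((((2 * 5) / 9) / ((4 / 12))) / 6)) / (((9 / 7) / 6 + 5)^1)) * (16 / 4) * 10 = 39200 / 37449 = 1.05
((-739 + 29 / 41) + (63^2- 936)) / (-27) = -31361 / 369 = -84.99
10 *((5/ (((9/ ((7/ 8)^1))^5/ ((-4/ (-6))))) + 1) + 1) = 29024184655/ 1451188224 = 20.00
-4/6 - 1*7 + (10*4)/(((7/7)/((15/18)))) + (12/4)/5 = 26.27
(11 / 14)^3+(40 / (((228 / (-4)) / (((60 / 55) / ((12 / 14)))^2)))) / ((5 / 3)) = -1242623 / 6308456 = -0.20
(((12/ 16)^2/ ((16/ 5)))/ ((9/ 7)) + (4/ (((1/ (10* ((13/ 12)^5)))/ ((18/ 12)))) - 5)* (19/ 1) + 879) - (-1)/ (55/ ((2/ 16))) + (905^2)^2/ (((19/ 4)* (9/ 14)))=2380112676055457239/ 10834560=219677834268.81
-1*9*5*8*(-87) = 31320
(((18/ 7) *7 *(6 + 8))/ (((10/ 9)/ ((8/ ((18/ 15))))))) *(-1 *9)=-13608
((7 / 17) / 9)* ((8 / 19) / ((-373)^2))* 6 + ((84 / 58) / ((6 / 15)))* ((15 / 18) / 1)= 23592806671 / 7819328058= 3.02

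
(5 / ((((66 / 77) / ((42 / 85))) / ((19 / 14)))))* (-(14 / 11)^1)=-931 / 187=-4.98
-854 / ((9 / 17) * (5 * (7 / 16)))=-737.42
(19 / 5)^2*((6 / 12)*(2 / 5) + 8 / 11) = 18411 / 1375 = 13.39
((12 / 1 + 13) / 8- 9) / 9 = -47 / 72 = -0.65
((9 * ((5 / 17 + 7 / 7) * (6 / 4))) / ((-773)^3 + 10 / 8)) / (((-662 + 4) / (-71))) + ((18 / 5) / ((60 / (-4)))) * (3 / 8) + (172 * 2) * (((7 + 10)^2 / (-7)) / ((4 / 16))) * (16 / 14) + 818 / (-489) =-25517002497298701892057 / 393013692122547300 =-64926.50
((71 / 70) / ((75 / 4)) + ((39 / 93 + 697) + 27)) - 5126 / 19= 702998263 / 1546125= 454.68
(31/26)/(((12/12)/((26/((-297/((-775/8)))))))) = 24025/2376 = 10.11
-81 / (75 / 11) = -297 / 25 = -11.88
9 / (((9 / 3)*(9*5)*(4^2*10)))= 0.00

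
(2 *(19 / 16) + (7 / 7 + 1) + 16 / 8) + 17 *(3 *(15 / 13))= 6783 / 104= 65.22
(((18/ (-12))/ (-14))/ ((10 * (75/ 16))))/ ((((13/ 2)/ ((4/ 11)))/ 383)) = 6128/ 125125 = 0.05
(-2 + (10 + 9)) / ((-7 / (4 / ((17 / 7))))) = -4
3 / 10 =0.30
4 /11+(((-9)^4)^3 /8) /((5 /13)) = 40387423716943 /440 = 91789599356.69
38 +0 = 38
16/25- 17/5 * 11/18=-647/450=-1.44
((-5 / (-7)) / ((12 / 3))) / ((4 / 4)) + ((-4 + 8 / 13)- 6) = -3351 / 364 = -9.21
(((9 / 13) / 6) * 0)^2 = 0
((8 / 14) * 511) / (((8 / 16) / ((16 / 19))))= 9344 / 19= 491.79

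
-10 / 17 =-0.59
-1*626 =-626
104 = 104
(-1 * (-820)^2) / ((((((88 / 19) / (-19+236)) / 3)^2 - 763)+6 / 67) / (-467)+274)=-3218759788245699600 / 1319450446585613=-2439.47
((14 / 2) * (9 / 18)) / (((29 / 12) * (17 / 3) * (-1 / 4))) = -504 / 493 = -1.02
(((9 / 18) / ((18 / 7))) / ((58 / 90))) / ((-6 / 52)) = -455 / 174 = -2.61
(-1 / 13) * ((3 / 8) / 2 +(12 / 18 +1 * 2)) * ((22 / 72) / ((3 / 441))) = -73843 / 7488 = -9.86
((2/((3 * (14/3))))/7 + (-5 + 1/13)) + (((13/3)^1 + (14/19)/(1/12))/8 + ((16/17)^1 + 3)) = 3384707/4938024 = 0.69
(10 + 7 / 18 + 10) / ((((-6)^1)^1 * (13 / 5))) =-1835 / 1404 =-1.31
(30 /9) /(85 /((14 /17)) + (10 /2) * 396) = 28 /17499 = 0.00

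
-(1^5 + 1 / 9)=-10 / 9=-1.11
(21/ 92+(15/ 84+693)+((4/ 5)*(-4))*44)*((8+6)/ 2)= 3868.25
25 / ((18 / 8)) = 11.11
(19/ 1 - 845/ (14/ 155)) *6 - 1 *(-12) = -392043/ 7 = -56006.14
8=8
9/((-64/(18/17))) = -81/544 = -0.15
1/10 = 0.10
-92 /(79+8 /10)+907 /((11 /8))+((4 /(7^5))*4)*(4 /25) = 173477332228 /263449725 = 658.48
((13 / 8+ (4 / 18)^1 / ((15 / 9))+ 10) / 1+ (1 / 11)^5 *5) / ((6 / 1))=227243561 / 115956720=1.96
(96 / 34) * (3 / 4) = 2.12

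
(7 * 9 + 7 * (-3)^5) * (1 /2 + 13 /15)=-11193 /5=-2238.60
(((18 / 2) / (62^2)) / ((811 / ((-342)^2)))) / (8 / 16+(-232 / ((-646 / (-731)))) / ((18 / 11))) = -90003798 / 42629255587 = -0.00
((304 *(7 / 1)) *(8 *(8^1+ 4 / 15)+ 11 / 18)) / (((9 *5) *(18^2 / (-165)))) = -17576482 / 10935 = -1607.36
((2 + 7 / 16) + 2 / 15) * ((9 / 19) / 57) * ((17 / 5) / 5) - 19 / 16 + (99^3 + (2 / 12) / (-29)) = 970297.82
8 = 8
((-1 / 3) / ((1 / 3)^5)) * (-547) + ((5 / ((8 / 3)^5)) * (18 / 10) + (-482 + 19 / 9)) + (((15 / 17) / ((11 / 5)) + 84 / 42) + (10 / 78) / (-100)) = 157113930415633 / 3584655360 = 43829.58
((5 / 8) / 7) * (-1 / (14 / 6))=-15 / 392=-0.04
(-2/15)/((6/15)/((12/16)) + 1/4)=-8/47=-0.17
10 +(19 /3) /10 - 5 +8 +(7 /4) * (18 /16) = 7489 /480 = 15.60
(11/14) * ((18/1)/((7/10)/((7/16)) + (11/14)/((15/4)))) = 7.82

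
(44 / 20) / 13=11 / 65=0.17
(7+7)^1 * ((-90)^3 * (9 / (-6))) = 15309000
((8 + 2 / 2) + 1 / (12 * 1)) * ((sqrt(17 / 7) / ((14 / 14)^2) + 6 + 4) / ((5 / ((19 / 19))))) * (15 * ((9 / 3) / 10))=327 * sqrt(119) / 280 + 327 / 4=94.49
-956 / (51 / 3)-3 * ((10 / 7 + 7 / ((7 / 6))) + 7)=-99.52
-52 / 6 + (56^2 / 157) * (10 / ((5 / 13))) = 240526 / 471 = 510.67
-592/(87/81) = -15984/29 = -551.17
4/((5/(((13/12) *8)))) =104/15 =6.93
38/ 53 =0.72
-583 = -583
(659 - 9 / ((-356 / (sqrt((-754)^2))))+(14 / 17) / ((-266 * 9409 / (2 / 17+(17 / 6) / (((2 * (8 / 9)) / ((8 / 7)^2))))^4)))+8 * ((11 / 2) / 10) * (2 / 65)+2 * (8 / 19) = 57480992344271438883914529 / 84650467274750623923950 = 679.04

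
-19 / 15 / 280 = -19 / 4200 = -0.00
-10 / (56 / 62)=-155 / 14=-11.07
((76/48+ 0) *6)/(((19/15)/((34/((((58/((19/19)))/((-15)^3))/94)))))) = -40449375/29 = -1394806.03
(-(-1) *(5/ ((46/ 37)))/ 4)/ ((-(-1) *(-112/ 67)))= -12395/ 20608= -0.60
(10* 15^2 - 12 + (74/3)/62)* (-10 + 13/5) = -7702327/465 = -16564.14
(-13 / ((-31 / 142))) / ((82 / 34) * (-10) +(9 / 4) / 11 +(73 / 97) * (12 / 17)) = -133938376 / 52591345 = -2.55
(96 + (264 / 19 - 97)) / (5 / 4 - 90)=-196 / 1349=-0.15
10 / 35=2 / 7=0.29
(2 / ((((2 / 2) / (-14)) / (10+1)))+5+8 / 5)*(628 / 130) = -473198 / 325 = -1455.99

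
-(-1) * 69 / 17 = 4.06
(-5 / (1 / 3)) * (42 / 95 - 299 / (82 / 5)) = 415743 / 1558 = 266.84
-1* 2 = -2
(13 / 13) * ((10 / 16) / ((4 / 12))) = 15 / 8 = 1.88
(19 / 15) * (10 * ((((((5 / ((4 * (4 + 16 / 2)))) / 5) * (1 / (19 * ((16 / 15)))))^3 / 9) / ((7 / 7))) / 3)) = 125 / 245291286528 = 0.00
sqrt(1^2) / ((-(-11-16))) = 1 / 27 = 0.04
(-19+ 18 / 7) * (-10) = 1150 / 7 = 164.29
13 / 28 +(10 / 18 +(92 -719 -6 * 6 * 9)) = -239395 / 252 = -949.98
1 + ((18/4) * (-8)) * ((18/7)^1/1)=-641/7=-91.57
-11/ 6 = -1.83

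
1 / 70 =0.01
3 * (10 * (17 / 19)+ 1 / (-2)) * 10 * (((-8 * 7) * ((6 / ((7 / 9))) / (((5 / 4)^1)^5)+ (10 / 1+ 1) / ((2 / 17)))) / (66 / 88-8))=64732351536 / 344375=187970.53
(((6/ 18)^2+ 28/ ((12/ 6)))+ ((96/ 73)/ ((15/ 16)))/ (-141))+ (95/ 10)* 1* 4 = 8044159/ 154395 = 52.10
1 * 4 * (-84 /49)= -48 /7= -6.86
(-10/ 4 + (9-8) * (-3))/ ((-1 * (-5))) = -11/ 10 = -1.10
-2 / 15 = -0.13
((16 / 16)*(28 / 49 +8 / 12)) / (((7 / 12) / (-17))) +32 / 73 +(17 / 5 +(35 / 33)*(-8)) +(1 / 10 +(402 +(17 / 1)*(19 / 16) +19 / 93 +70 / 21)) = 7515596367 / 19516112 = 385.10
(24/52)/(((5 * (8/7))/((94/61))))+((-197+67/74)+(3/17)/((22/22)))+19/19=-485812466/2493985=-194.79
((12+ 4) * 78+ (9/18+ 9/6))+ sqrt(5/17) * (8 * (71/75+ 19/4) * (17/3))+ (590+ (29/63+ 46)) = 3418 * sqrt(85)/225+ 118847/63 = 2026.52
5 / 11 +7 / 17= 162 / 187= 0.87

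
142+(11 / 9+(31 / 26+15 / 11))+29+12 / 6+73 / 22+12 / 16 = 930997 / 5148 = 180.85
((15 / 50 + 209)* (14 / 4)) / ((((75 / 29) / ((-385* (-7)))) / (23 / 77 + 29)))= 559140764 / 25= 22365630.56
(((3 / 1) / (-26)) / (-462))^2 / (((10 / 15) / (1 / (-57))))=-0.00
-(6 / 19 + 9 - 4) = -5.32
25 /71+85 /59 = 1.79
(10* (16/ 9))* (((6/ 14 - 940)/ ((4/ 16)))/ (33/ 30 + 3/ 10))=-21046400/ 441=-47724.26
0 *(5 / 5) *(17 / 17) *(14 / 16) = 0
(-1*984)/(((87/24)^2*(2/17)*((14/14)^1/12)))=-7637.99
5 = 5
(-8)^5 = -32768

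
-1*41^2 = -1681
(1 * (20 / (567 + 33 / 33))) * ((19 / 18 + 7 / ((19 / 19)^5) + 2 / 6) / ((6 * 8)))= 755 / 122688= 0.01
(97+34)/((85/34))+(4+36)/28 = 1884/35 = 53.83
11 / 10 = 1.10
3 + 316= 319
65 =65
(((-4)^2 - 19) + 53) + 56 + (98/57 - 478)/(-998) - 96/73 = 105.16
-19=-19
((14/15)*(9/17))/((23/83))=1.78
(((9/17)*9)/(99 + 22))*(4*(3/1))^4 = 1679616/2057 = 816.54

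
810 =810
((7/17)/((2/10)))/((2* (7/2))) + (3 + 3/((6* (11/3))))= 1283/374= 3.43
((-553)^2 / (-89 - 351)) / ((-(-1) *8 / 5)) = -305809 / 704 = -434.39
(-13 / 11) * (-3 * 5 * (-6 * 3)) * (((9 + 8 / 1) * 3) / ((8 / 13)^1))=-1163565 / 44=-26444.66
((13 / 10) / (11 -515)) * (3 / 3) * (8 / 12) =-13 / 7560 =-0.00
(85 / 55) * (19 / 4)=323 / 44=7.34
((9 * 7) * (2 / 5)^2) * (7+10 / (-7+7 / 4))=1284 / 25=51.36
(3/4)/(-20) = -3/80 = -0.04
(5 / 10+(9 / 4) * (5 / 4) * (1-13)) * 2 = -133 / 2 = -66.50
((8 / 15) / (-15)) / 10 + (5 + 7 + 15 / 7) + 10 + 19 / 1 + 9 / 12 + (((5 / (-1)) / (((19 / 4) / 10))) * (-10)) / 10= 32567747 / 598500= 54.42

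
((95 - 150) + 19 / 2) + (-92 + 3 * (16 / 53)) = -14479 / 106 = -136.59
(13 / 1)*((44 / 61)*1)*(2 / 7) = 1144 / 427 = 2.68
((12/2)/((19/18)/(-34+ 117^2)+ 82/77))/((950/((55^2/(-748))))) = -312276195/13020932978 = -0.02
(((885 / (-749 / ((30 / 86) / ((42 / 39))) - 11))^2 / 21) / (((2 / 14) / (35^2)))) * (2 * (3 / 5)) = 14593244006250 / 205247959849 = 71.10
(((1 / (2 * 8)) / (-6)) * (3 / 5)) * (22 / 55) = -1 / 400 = -0.00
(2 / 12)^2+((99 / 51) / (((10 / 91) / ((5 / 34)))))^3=244115930347 / 13903239744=17.56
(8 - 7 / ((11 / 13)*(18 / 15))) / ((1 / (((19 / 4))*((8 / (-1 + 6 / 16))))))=-11096 / 165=-67.25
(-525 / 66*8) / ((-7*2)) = 50 / 11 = 4.55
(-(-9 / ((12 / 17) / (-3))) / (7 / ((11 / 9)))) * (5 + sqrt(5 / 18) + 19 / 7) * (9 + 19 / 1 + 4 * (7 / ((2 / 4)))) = -30294 / 7-187 * sqrt(10) / 2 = -4623.39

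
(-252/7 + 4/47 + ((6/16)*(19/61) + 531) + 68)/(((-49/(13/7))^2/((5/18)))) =10915371155/48571154352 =0.22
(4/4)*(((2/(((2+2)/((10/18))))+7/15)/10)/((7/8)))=134/1575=0.09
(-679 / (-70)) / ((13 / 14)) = 679 / 65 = 10.45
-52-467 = -519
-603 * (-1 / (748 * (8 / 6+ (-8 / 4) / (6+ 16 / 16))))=12663 / 16456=0.77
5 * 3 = 15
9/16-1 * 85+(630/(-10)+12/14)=-16417/112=-146.58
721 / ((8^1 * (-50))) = -1.80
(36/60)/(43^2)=3/9245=0.00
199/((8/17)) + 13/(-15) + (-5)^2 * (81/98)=2602909/5880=442.67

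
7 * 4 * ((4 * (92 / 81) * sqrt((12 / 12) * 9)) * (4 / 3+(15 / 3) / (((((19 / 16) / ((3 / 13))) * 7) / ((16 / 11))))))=128941312 / 220077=585.89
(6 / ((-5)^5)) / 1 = -0.00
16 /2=8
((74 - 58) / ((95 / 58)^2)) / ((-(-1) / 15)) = 161472 / 1805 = 89.46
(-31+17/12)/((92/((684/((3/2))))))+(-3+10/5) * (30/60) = -3384/23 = -147.13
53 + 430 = 483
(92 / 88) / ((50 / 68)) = 391 / 275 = 1.42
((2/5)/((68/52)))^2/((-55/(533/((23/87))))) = -31346796/9139625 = -3.43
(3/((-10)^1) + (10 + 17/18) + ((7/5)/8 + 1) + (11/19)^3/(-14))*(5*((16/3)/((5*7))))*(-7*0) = 0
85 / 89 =0.96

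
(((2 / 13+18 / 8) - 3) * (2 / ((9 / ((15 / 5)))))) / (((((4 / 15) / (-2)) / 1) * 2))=155 / 104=1.49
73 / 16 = 4.56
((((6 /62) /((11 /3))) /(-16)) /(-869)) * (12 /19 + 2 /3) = 111 /45042008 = 0.00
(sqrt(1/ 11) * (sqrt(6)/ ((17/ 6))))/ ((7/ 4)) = 24 * sqrt(66)/ 1309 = 0.15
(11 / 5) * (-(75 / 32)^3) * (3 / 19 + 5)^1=-45478125 / 311296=-146.09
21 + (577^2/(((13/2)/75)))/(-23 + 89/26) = -99868011/509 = -196204.34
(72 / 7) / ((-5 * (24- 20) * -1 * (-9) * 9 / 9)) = -2 / 35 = -0.06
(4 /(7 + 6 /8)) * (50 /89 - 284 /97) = -326816 /267623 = -1.22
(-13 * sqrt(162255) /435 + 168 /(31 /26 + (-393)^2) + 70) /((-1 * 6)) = -140551859 /12047115 + 13 * sqrt(162255) /2610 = -9.66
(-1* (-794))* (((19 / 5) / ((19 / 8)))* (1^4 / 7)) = 6352 / 35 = 181.49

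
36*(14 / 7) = 72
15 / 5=3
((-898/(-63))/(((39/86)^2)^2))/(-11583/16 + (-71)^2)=785941324288/10067167542159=0.08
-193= -193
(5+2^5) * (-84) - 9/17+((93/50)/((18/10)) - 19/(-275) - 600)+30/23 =-2391005021/645150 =-3706.12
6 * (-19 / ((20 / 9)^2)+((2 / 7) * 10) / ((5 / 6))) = -3519 / 1400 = -2.51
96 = 96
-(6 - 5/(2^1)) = -7/2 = -3.50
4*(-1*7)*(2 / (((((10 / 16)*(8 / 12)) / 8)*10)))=-2688 / 25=-107.52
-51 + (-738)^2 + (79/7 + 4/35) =2723022/5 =544604.40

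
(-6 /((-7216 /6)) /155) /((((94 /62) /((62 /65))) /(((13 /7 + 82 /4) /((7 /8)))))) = 174654 /337562225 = 0.00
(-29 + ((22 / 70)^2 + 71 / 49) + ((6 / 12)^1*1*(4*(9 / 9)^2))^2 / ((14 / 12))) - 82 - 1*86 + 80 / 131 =-30716999 / 160475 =-191.41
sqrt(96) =4 * sqrt(6) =9.80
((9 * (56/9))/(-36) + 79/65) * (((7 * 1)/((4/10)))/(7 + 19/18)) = -1393/1885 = -0.74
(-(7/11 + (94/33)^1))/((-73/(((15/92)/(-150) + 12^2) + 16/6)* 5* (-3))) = -404797/867240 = -0.47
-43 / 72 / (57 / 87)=-1247 / 1368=-0.91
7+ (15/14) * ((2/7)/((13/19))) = 7.45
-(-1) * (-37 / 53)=-37 / 53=-0.70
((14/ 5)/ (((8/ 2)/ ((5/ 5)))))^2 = 49/ 100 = 0.49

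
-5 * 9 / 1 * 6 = -270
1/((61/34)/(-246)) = -8364/61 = -137.11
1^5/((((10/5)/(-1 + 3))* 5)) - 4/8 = -3/10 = -0.30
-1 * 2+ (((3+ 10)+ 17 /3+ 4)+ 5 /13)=821 /39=21.05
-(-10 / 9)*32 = 320 / 9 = 35.56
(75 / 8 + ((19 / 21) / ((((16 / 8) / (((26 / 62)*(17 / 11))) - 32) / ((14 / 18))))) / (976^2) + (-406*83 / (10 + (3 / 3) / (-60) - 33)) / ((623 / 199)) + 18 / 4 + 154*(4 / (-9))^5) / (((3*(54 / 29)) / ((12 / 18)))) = 68164986658161829511443 / 1192780388956237908480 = 57.15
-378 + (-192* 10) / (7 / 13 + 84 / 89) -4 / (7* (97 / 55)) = -55683154 / 33271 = -1673.62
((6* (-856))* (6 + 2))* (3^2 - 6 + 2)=-205440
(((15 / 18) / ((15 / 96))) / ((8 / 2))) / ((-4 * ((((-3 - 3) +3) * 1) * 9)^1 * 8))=1 / 648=0.00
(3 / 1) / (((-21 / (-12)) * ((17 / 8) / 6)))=576 / 119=4.84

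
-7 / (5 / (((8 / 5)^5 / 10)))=-114688 / 78125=-1.47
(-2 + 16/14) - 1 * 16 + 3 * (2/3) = -104/7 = -14.86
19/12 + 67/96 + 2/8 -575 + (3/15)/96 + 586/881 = -7556357/13215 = -571.80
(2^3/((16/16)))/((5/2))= 16/5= 3.20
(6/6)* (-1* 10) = -10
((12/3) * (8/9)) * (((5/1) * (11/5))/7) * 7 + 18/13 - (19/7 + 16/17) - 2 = 485081/13923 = 34.84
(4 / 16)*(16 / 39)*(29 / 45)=116 / 1755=0.07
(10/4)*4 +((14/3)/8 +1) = 139/12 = 11.58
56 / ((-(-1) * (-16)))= -7 / 2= -3.50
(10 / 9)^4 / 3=10000 / 19683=0.51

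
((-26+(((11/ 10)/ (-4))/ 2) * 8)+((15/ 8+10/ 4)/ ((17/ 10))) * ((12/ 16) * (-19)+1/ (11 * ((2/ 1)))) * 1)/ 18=-952291/ 269280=-3.54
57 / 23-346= -7901 / 23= -343.52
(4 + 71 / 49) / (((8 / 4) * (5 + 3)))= 267 / 784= 0.34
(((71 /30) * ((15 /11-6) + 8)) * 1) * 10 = 2627 /33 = 79.61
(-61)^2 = 3721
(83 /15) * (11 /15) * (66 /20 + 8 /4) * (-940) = -4548566 /225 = -20215.85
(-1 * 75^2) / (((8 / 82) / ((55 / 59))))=-12684375 / 236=-53747.35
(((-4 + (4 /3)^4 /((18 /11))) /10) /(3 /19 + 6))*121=-133342 /32805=-4.06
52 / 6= 26 / 3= 8.67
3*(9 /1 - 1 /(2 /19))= -3 /2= -1.50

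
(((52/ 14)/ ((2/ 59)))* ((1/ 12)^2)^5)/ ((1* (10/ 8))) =767/ 541776936960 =0.00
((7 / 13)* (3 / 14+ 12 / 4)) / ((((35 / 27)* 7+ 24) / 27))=1.41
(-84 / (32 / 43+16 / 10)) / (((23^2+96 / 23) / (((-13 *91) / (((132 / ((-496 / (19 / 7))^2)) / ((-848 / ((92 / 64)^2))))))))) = -83200985053921280 / 10080149211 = -8253943.80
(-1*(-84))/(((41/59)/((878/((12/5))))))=1813070/41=44221.22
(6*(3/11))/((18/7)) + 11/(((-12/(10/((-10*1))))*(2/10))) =689/132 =5.22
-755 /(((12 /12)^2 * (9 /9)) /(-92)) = 69460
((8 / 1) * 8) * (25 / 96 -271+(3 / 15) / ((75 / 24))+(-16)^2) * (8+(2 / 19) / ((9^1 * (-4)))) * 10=-192661058 / 2565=-75111.52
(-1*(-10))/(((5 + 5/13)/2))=26/7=3.71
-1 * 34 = -34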